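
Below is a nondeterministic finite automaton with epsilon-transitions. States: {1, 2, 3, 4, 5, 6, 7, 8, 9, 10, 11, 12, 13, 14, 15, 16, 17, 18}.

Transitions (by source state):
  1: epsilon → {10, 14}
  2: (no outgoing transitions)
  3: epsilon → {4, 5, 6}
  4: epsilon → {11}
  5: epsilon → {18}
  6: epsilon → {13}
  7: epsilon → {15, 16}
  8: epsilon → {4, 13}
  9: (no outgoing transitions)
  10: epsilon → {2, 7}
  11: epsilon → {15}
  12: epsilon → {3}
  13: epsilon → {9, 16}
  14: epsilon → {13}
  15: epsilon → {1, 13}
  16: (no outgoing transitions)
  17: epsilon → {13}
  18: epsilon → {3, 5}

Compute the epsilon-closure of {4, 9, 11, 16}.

Start with {4, 9, 11, 16}.
From 11 via epsilon: add 15.
From 15 via epsilon: add 1, 13.
From 1 via epsilon: add 10, 14.
From 10 via epsilon: add 2, 7.
No new states can be added; the closed set is {1, 2, 4, 7, 9, 10, 11, 13, 14, 15, 16}.

{1, 2, 4, 7, 9, 10, 11, 13, 14, 15, 16}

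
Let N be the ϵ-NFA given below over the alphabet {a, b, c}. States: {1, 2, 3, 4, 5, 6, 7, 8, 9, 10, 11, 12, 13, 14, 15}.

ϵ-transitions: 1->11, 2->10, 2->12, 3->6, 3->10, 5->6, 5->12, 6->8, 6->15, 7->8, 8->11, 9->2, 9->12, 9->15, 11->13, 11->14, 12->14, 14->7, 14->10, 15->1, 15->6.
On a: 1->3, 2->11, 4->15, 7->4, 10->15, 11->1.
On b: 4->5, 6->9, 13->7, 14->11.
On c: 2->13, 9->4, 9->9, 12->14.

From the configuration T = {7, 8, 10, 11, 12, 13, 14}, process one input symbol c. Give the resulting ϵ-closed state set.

{7, 8, 10, 11, 13, 14}

12 on c → {14}.
No c-transition from 7, 8, 10, 11, 13, 14.
Union after reading c: {14}.
Now take the ϵ-closure:
From 14 via ϵ: add 7, 10.
From 7 via ϵ: add 8.
From 8 via ϵ: add 11.
From 11 via ϵ: add 13.
No new states can be added; the closed set is {7, 8, 10, 11, 13, 14}.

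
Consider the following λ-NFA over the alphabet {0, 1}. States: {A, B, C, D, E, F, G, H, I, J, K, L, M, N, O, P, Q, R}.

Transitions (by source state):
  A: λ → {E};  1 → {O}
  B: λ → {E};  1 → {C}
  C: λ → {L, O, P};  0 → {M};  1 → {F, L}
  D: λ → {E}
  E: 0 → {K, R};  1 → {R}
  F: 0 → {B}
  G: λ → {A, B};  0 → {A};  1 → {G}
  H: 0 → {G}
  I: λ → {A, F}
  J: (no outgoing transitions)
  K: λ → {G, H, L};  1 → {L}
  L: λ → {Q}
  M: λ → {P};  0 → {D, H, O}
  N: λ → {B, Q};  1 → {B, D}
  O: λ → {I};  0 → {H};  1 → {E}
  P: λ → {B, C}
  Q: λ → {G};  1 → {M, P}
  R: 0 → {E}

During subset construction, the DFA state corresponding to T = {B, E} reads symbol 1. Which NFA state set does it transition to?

{A, B, C, E, F, G, I, L, O, P, Q, R}

B on 1 → {C}.
E on 1 → {R}.
Union after reading 1: {C, R}.
Now take the λ-closure:
From C via λ: add L, O, P.
From L via λ: add Q.
From O via λ: add I.
From P via λ: add B.
From B via λ: add E.
From I via λ: add A, F.
From Q via λ: add G.
No new states can be added; the closed set is {A, B, C, E, F, G, I, L, O, P, Q, R}.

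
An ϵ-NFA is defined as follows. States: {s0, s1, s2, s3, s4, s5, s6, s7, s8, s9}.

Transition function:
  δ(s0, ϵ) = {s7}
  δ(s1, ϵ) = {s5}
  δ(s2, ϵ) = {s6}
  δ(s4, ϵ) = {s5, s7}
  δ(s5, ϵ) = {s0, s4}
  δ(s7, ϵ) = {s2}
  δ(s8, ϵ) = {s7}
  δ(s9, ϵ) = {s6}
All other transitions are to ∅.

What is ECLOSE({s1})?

{s0, s1, s2, s4, s5, s6, s7}

Start with {s1}.
From s1 via ϵ: add s5.
From s5 via ϵ: add s0, s4.
From s0 via ϵ: add s7.
From s7 via ϵ: add s2.
From s2 via ϵ: add s6.
No new states can be added; the closed set is {s0, s1, s2, s4, s5, s6, s7}.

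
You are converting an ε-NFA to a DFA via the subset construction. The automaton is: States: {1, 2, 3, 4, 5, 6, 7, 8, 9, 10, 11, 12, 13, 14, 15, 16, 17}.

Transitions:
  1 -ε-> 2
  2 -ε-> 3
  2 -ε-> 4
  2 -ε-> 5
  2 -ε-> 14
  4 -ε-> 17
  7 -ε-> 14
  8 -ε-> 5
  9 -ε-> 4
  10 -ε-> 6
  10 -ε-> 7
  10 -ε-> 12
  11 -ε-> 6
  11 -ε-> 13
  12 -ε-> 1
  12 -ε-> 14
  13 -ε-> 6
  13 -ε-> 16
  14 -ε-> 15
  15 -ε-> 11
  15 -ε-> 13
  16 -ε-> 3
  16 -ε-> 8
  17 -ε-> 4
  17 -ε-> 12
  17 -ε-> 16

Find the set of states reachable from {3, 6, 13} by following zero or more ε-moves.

{3, 5, 6, 8, 13, 16}

Start with {3, 6, 13}.
From 13 via ε: add 16.
From 16 via ε: add 8.
From 8 via ε: add 5.
No new states can be added; the closed set is {3, 5, 6, 8, 13, 16}.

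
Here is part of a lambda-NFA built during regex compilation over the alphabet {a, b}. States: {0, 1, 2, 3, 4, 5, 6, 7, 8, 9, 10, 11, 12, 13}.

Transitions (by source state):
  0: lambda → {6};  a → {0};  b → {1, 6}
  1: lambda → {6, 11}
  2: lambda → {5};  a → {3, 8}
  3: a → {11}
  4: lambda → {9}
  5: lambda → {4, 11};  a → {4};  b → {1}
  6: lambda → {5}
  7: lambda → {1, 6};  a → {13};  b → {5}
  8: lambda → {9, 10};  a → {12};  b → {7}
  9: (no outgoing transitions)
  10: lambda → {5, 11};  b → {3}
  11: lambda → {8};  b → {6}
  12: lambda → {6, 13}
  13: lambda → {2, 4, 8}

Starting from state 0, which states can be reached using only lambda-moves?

Start with {0}.
From 0 via lambda: add 6.
From 6 via lambda: add 5.
From 5 via lambda: add 4, 11.
From 4 via lambda: add 9.
From 11 via lambda: add 8.
From 8 via lambda: add 10.
No new states can be added; the closed set is {0, 4, 5, 6, 8, 9, 10, 11}.

{0, 4, 5, 6, 8, 9, 10, 11}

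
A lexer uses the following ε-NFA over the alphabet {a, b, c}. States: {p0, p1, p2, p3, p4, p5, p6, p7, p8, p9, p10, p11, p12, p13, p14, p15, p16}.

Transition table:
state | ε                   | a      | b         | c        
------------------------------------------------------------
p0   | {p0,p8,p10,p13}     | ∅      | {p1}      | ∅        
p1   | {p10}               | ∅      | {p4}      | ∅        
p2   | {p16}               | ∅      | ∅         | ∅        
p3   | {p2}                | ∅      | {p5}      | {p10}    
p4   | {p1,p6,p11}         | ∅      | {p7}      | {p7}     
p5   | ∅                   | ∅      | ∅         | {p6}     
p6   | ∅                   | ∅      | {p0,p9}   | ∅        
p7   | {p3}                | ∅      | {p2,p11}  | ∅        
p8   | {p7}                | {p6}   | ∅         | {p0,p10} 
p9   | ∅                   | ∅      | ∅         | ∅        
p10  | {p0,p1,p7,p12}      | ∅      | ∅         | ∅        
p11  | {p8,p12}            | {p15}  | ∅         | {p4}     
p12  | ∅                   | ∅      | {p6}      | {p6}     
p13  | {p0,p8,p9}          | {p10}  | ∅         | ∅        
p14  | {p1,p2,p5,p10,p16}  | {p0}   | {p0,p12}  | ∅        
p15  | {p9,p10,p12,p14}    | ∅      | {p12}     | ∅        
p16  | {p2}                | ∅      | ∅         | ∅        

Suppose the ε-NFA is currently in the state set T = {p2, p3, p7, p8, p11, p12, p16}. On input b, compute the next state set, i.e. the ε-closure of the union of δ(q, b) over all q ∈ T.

p3 on b → {p5}.
p7 on b → {p2, p11}.
p12 on b → {p6}.
No b-transition from p2, p8, p11, p16.
Union after reading b: {p2, p5, p6, p11}.
Now take the ε-closure:
From p2 via ε: add p16.
From p11 via ε: add p8, p12.
From p8 via ε: add p7.
From p7 via ε: add p3.
No new states can be added; the closed set is {p2, p3, p5, p6, p7, p8, p11, p12, p16}.

{p2, p3, p5, p6, p7, p8, p11, p12, p16}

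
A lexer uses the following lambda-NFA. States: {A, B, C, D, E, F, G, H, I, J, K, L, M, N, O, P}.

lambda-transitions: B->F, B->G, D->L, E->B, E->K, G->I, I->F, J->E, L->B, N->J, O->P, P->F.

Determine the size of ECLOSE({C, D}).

7

Start with {C, D}.
From D via lambda: add L.
From L via lambda: add B.
From B via lambda: add F, G.
From G via lambda: add I.
lambda-closure = {B, C, D, F, G, I, L}, which has 7 states.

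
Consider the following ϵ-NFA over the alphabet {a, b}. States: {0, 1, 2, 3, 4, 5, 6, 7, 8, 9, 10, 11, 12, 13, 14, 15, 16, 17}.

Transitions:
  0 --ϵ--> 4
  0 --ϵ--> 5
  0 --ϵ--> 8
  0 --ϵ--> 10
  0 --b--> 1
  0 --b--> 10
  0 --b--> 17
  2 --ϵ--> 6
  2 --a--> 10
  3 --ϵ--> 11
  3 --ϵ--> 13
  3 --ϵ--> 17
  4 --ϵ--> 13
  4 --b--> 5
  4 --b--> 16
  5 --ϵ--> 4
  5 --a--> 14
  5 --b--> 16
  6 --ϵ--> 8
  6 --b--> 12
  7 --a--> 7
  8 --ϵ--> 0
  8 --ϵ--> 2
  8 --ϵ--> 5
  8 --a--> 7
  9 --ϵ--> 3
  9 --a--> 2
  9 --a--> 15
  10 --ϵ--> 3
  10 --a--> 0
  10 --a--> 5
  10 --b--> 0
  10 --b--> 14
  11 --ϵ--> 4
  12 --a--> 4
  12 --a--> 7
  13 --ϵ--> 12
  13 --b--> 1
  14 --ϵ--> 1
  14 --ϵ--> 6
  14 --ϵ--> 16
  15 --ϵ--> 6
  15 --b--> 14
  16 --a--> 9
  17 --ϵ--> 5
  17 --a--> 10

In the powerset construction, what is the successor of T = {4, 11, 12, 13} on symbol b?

4 on b → {5, 16}.
13 on b → {1}.
No b-transition from 11, 12.
Union after reading b: {1, 5, 16}.
Now take the ϵ-closure:
From 5 via ϵ: add 4.
From 4 via ϵ: add 13.
From 13 via ϵ: add 12.
No new states can be added; the closed set is {1, 4, 5, 12, 13, 16}.

{1, 4, 5, 12, 13, 16}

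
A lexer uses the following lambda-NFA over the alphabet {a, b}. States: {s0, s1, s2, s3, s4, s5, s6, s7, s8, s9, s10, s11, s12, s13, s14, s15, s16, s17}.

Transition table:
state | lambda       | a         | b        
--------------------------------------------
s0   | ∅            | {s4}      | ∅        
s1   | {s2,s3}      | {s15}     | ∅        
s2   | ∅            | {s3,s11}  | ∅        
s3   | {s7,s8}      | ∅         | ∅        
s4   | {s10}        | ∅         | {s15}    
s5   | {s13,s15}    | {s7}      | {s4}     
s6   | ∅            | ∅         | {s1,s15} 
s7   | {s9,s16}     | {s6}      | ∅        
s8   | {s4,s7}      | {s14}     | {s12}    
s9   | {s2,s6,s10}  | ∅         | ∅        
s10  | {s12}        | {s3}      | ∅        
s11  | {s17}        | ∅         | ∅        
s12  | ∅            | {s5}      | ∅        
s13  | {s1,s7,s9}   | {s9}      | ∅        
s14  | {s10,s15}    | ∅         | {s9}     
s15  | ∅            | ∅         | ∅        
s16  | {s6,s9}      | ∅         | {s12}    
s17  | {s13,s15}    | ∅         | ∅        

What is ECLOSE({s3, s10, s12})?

{s2, s3, s4, s6, s7, s8, s9, s10, s12, s16}

Start with {s3, s10, s12}.
From s3 via lambda: add s7, s8.
From s7 via lambda: add s9, s16.
From s8 via lambda: add s4.
From s9 via lambda: add s2, s6.
No new states can be added; the closed set is {s2, s3, s4, s6, s7, s8, s9, s10, s12, s16}.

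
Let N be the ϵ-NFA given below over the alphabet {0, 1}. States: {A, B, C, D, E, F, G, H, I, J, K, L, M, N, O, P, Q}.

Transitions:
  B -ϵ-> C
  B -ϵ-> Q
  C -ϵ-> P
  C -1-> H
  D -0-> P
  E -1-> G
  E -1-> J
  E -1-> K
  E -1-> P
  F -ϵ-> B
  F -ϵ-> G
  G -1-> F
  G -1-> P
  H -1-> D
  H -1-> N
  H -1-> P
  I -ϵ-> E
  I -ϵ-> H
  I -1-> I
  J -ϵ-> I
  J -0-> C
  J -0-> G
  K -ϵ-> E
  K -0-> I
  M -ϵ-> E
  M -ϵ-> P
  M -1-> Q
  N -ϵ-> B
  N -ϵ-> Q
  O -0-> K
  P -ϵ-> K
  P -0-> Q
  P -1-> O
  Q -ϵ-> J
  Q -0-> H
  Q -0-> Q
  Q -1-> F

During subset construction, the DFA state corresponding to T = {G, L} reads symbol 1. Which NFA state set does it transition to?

{B, C, E, F, G, H, I, J, K, P, Q}

G on 1 → {F, P}.
No 1-transition from L.
Union after reading 1: {F, P}.
Now take the ϵ-closure:
From F via ϵ: add B, G.
From P via ϵ: add K.
From B via ϵ: add C, Q.
From K via ϵ: add E.
From Q via ϵ: add J.
From J via ϵ: add I.
From I via ϵ: add H.
No new states can be added; the closed set is {B, C, E, F, G, H, I, J, K, P, Q}.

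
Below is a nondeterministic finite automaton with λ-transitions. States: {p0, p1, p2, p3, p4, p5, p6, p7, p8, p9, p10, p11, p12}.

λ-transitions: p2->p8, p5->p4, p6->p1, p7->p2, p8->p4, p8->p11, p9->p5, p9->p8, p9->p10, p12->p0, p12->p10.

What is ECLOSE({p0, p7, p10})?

Start with {p0, p7, p10}.
From p7 via λ: add p2.
From p2 via λ: add p8.
From p8 via λ: add p4, p11.
No new states can be added; the closed set is {p0, p2, p4, p7, p8, p10, p11}.

{p0, p2, p4, p7, p8, p10, p11}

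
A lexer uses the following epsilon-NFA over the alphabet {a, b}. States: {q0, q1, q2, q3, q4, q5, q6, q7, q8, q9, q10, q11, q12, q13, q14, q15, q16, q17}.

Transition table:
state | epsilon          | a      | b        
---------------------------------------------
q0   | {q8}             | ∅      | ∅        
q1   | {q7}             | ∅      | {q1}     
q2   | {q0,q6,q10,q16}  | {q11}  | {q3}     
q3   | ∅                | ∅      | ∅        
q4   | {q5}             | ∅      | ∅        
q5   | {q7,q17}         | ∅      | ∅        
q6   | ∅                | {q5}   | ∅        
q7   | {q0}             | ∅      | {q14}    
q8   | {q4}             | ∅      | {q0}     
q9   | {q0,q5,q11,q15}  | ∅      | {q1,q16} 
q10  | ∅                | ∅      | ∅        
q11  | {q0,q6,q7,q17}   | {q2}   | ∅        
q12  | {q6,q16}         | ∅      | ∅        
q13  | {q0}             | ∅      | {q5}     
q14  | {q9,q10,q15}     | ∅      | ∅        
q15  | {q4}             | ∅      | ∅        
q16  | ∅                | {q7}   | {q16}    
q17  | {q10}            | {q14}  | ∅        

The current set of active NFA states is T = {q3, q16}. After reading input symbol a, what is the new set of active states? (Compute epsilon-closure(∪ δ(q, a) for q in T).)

{q0, q4, q5, q7, q8, q10, q17}

q16 on a → {q7}.
No a-transition from q3.
Union after reading a: {q7}.
Now take the epsilon-closure:
From q7 via epsilon: add q0.
From q0 via epsilon: add q8.
From q8 via epsilon: add q4.
From q4 via epsilon: add q5.
From q5 via epsilon: add q17.
From q17 via epsilon: add q10.
No new states can be added; the closed set is {q0, q4, q5, q7, q8, q10, q17}.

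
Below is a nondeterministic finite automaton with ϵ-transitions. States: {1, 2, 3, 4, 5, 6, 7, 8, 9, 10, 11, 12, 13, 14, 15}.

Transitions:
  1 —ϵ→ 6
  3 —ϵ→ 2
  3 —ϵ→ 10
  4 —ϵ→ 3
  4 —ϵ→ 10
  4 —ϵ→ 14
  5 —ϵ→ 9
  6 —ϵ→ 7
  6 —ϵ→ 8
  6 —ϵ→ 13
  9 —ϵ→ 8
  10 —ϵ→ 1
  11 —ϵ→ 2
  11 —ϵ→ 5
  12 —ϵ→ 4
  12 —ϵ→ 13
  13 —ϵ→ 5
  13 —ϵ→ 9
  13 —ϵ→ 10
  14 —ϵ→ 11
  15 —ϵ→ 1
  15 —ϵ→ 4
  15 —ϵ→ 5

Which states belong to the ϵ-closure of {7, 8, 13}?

Start with {7, 8, 13}.
From 13 via ϵ: add 5, 9, 10.
From 10 via ϵ: add 1.
From 1 via ϵ: add 6.
No new states can be added; the closed set is {1, 5, 6, 7, 8, 9, 10, 13}.

{1, 5, 6, 7, 8, 9, 10, 13}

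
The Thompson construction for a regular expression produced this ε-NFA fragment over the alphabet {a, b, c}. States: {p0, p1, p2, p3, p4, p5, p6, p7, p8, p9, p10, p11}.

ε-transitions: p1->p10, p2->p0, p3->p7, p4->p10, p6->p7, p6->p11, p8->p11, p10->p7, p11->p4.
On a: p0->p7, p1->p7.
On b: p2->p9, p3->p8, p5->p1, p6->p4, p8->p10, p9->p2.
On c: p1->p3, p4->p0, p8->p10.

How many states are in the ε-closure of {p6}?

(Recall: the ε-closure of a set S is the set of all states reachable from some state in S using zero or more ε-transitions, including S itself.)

Start with {p6}.
From p6 via ε: add p7, p11.
From p11 via ε: add p4.
From p4 via ε: add p10.
ε-closure = {p4, p6, p7, p10, p11}, which has 5 states.

5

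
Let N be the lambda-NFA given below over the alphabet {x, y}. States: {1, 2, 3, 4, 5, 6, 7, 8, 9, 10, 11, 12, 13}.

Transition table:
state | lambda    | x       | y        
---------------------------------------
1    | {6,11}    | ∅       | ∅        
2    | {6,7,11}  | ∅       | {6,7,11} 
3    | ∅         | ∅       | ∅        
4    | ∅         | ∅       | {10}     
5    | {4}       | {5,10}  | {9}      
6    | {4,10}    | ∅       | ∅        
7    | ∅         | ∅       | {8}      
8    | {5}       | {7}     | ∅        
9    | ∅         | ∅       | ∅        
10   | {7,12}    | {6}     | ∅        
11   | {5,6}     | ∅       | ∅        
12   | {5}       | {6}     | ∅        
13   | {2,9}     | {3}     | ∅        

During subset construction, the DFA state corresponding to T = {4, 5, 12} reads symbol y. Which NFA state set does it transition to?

{4, 5, 7, 9, 10, 12}

4 on y → {10}.
5 on y → {9}.
No y-transition from 12.
Union after reading y: {9, 10}.
Now take the lambda-closure:
From 10 via lambda: add 7, 12.
From 12 via lambda: add 5.
From 5 via lambda: add 4.
No new states can be added; the closed set is {4, 5, 7, 9, 10, 12}.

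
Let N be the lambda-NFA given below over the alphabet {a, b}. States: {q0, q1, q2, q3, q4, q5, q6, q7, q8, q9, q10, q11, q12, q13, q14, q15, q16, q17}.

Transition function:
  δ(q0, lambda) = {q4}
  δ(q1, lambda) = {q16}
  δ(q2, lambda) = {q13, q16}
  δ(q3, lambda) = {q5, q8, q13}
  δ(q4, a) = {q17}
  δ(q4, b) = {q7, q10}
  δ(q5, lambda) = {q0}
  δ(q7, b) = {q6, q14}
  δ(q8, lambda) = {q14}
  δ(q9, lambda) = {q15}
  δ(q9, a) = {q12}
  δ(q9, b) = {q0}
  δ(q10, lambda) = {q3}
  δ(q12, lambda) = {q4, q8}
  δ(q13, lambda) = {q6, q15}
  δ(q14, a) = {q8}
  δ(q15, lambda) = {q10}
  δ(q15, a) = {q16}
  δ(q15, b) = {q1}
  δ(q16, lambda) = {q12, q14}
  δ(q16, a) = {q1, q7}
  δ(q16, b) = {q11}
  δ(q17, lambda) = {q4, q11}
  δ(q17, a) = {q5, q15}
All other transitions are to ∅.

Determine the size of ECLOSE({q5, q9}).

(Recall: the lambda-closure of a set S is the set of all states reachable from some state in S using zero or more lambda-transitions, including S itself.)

11

Start with {q5, q9}.
From q5 via lambda: add q0.
From q9 via lambda: add q15.
From q0 via lambda: add q4.
From q15 via lambda: add q10.
From q10 via lambda: add q3.
From q3 via lambda: add q8, q13.
From q8 via lambda: add q14.
From q13 via lambda: add q6.
lambda-closure = {q0, q3, q4, q5, q6, q8, q9, q10, q13, q14, q15}, which has 11 states.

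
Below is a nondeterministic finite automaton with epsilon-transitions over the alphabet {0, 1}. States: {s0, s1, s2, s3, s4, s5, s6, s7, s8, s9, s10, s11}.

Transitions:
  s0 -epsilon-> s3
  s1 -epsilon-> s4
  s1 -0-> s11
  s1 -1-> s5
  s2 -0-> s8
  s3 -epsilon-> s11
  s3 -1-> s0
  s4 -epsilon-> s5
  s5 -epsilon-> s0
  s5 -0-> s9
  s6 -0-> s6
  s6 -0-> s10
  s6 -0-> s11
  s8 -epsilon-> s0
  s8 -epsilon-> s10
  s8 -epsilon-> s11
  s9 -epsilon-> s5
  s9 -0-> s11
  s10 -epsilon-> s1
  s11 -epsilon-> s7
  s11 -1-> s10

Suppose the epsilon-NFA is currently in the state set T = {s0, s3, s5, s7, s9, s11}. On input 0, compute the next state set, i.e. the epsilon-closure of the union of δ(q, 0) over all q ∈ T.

{s0, s3, s5, s7, s9, s11}

s5 on 0 → {s9}.
s9 on 0 → {s11}.
No 0-transition from s0, s3, s7, s11.
Union after reading 0: {s9, s11}.
Now take the epsilon-closure:
From s9 via epsilon: add s5.
From s11 via epsilon: add s7.
From s5 via epsilon: add s0.
From s0 via epsilon: add s3.
No new states can be added; the closed set is {s0, s3, s5, s7, s9, s11}.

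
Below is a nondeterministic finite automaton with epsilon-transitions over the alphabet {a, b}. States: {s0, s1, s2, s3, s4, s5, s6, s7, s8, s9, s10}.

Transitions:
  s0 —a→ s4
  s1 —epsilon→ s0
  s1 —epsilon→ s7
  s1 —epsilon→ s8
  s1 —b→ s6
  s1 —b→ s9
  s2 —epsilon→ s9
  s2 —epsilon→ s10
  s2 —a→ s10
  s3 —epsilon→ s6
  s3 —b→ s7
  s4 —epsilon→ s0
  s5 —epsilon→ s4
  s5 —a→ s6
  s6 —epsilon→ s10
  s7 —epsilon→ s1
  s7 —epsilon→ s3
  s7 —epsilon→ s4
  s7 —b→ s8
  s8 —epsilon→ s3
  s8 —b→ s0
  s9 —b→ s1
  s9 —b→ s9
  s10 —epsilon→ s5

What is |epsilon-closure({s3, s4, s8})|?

Start with {s3, s4, s8}.
From s3 via epsilon: add s6.
From s4 via epsilon: add s0.
From s6 via epsilon: add s10.
From s10 via epsilon: add s5.
epsilon-closure = {s0, s3, s4, s5, s6, s8, s10}, which has 7 states.

7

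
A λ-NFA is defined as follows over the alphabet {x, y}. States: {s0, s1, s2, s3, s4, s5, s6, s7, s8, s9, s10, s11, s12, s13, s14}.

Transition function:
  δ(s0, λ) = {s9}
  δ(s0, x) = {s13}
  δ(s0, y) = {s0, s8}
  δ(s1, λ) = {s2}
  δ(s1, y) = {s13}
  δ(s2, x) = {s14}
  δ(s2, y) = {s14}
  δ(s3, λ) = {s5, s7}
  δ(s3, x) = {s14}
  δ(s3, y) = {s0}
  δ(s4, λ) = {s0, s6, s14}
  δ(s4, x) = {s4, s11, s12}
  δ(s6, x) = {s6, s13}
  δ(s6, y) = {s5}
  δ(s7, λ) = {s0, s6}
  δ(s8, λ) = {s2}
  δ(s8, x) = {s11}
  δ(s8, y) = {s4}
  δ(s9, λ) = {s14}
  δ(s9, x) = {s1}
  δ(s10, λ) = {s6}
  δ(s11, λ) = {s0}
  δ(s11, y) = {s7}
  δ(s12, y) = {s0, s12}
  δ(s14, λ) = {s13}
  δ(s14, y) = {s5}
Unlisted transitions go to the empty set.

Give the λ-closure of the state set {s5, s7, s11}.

{s0, s5, s6, s7, s9, s11, s13, s14}

Start with {s5, s7, s11}.
From s7 via λ: add s0, s6.
From s0 via λ: add s9.
From s9 via λ: add s14.
From s14 via λ: add s13.
No new states can be added; the closed set is {s0, s5, s6, s7, s9, s11, s13, s14}.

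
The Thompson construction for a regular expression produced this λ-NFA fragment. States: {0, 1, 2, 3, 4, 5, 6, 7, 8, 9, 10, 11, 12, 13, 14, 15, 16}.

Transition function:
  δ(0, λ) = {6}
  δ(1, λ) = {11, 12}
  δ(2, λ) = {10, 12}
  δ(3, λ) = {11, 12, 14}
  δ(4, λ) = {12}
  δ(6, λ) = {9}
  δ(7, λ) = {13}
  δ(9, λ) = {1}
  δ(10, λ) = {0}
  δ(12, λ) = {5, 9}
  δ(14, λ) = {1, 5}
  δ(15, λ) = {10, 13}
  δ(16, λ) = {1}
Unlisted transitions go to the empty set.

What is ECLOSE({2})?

Start with {2}.
From 2 via λ: add 10, 12.
From 10 via λ: add 0.
From 12 via λ: add 5, 9.
From 0 via λ: add 6.
From 9 via λ: add 1.
From 1 via λ: add 11.
No new states can be added; the closed set is {0, 1, 2, 5, 6, 9, 10, 11, 12}.

{0, 1, 2, 5, 6, 9, 10, 11, 12}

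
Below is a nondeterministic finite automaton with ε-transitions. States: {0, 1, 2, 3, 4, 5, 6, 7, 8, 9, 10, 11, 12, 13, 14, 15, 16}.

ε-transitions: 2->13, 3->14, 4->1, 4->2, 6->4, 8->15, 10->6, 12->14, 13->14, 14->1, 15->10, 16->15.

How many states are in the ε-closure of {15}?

Start with {15}.
From 15 via ε: add 10.
From 10 via ε: add 6.
From 6 via ε: add 4.
From 4 via ε: add 1, 2.
From 2 via ε: add 13.
From 13 via ε: add 14.
ε-closure = {1, 2, 4, 6, 10, 13, 14, 15}, which has 8 states.

8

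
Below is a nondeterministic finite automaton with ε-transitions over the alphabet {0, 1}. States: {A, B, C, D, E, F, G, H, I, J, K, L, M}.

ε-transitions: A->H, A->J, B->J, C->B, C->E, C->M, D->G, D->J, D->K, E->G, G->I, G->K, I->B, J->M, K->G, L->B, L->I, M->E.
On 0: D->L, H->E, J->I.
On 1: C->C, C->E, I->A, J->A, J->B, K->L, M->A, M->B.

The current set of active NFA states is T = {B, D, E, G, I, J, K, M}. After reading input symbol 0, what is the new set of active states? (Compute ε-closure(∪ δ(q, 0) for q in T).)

{B, E, G, I, J, K, L, M}

D on 0 → {L}.
J on 0 → {I}.
No 0-transition from B, E, G, I, K, M.
Union after reading 0: {I, L}.
Now take the ε-closure:
From I via ε: add B.
From B via ε: add J.
From J via ε: add M.
From M via ε: add E.
From E via ε: add G.
From G via ε: add K.
No new states can be added; the closed set is {B, E, G, I, J, K, L, M}.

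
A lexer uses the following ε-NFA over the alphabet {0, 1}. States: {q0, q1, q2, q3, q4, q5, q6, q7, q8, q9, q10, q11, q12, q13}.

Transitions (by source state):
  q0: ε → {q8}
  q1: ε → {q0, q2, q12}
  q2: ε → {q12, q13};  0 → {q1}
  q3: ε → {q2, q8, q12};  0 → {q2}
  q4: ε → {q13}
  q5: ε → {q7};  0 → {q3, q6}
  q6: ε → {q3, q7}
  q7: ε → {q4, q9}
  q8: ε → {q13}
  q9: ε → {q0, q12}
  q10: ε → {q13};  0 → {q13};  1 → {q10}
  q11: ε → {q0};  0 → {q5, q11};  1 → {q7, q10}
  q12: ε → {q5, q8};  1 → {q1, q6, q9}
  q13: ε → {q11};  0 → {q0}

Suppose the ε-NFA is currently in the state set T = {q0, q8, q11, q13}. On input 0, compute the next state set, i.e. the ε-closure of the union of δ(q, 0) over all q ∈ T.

q11 on 0 → {q5, q11}.
q13 on 0 → {q0}.
No 0-transition from q0, q8.
Union after reading 0: {q0, q5, q11}.
Now take the ε-closure:
From q0 via ε: add q8.
From q5 via ε: add q7.
From q7 via ε: add q4, q9.
From q8 via ε: add q13.
From q9 via ε: add q12.
No new states can be added; the closed set is {q0, q4, q5, q7, q8, q9, q11, q12, q13}.

{q0, q4, q5, q7, q8, q9, q11, q12, q13}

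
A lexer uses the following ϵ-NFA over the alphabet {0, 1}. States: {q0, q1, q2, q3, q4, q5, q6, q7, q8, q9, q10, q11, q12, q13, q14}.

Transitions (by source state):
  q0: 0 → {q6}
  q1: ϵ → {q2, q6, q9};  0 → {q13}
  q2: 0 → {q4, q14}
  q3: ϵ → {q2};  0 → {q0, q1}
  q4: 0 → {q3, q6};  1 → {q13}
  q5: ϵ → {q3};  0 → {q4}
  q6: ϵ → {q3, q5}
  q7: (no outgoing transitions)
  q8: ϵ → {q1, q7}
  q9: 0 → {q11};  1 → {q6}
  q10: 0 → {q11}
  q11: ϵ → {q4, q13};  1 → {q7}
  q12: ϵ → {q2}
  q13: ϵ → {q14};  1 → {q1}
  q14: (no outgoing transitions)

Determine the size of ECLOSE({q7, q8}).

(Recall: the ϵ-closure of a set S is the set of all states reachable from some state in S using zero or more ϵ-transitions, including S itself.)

8

Start with {q7, q8}.
From q8 via ϵ: add q1.
From q1 via ϵ: add q2, q6, q9.
From q6 via ϵ: add q3, q5.
ϵ-closure = {q1, q2, q3, q5, q6, q7, q8, q9}, which has 8 states.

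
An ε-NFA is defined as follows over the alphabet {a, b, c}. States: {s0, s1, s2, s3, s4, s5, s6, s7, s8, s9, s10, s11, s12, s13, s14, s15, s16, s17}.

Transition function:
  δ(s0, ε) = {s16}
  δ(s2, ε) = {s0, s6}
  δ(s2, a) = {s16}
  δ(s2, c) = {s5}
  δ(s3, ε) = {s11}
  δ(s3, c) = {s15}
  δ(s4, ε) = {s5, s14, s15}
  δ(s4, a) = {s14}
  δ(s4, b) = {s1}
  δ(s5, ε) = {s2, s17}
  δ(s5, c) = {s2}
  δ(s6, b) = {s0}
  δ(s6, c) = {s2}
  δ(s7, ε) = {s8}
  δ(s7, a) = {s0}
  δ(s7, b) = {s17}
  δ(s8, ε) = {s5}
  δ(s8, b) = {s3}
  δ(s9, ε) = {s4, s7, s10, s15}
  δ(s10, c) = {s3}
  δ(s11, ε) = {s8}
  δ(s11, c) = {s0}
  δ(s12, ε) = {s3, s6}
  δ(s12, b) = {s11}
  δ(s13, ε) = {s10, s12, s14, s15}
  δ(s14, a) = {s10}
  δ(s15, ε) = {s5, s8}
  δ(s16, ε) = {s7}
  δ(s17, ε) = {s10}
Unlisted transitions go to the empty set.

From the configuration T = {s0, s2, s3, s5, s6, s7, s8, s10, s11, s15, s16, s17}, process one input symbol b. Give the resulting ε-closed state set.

s6 on b → {s0}.
s7 on b → {s17}.
s8 on b → {s3}.
No b-transition from s0, s2, s3, s5, s10, s11, s15, s16, s17.
Union after reading b: {s0, s3, s17}.
Now take the ε-closure:
From s0 via ε: add s16.
From s3 via ε: add s11.
From s17 via ε: add s10.
From s11 via ε: add s8.
From s16 via ε: add s7.
From s8 via ε: add s5.
From s5 via ε: add s2.
From s2 via ε: add s6.
No new states can be added; the closed set is {s0, s2, s3, s5, s6, s7, s8, s10, s11, s16, s17}.

{s0, s2, s3, s5, s6, s7, s8, s10, s11, s16, s17}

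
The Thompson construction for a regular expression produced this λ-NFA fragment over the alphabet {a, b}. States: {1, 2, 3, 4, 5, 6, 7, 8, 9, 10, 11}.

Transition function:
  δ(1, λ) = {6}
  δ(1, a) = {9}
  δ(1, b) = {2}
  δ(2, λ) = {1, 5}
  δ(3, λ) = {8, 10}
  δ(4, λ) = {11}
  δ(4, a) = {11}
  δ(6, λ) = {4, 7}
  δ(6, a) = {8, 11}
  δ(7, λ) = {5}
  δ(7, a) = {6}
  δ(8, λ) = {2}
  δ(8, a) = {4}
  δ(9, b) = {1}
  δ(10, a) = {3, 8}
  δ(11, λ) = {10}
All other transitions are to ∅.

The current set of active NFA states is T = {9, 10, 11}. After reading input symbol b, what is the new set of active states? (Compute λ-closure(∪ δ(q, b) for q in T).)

9 on b → {1}.
No b-transition from 10, 11.
Union after reading b: {1}.
Now take the λ-closure:
From 1 via λ: add 6.
From 6 via λ: add 4, 7.
From 4 via λ: add 11.
From 7 via λ: add 5.
From 11 via λ: add 10.
No new states can be added; the closed set is {1, 4, 5, 6, 7, 10, 11}.

{1, 4, 5, 6, 7, 10, 11}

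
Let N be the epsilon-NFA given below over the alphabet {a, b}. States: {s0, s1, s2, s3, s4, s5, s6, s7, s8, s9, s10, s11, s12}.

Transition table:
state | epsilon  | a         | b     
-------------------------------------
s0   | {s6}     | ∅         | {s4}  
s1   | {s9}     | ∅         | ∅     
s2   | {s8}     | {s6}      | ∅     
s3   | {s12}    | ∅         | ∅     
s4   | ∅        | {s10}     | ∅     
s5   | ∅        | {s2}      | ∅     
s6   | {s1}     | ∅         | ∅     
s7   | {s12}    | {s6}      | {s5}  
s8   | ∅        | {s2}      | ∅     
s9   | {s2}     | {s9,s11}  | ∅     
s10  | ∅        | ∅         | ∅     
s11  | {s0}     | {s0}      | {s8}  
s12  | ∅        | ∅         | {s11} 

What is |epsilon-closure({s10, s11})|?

8

Start with {s10, s11}.
From s11 via epsilon: add s0.
From s0 via epsilon: add s6.
From s6 via epsilon: add s1.
From s1 via epsilon: add s9.
From s9 via epsilon: add s2.
From s2 via epsilon: add s8.
epsilon-closure = {s0, s1, s2, s6, s8, s9, s10, s11}, which has 8 states.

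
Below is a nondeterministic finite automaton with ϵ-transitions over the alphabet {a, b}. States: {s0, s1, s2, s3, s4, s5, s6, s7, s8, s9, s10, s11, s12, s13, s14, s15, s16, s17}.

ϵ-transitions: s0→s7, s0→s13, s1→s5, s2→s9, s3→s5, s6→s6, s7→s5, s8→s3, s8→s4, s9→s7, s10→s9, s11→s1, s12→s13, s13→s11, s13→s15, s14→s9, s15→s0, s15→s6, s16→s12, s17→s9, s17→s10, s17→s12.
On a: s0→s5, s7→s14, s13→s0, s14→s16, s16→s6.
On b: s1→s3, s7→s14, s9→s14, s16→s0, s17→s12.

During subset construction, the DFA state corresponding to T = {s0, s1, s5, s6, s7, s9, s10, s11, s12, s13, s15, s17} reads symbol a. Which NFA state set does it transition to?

{s0, s1, s5, s6, s7, s9, s11, s13, s14, s15}

s0 on a → {s5}.
s7 on a → {s14}.
s13 on a → {s0}.
No a-transition from s1, s5, s6, s9, s10, s11, s12, s15, s17.
Union after reading a: {s0, s5, s14}.
Now take the ϵ-closure:
From s0 via ϵ: add s7, s13.
From s14 via ϵ: add s9.
From s13 via ϵ: add s11, s15.
From s11 via ϵ: add s1.
From s15 via ϵ: add s6.
No new states can be added; the closed set is {s0, s1, s5, s6, s7, s9, s11, s13, s14, s15}.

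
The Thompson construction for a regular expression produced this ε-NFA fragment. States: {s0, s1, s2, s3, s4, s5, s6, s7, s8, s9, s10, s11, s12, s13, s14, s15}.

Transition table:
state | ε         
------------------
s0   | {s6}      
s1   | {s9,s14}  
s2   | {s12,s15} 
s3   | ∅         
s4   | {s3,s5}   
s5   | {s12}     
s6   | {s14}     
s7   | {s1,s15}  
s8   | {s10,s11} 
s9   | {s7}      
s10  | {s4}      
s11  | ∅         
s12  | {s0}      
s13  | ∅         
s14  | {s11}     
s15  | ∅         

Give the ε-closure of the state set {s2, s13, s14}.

{s0, s2, s6, s11, s12, s13, s14, s15}

Start with {s2, s13, s14}.
From s2 via ε: add s12, s15.
From s14 via ε: add s11.
From s12 via ε: add s0.
From s0 via ε: add s6.
No new states can be added; the closed set is {s0, s2, s6, s11, s12, s13, s14, s15}.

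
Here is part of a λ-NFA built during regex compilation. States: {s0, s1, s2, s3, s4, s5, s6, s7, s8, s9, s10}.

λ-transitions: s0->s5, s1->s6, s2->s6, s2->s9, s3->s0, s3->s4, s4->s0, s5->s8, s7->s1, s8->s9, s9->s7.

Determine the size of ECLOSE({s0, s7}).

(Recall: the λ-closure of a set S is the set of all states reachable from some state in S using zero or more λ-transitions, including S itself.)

Start with {s0, s7}.
From s0 via λ: add s5.
From s7 via λ: add s1.
From s1 via λ: add s6.
From s5 via λ: add s8.
From s8 via λ: add s9.
λ-closure = {s0, s1, s5, s6, s7, s8, s9}, which has 7 states.

7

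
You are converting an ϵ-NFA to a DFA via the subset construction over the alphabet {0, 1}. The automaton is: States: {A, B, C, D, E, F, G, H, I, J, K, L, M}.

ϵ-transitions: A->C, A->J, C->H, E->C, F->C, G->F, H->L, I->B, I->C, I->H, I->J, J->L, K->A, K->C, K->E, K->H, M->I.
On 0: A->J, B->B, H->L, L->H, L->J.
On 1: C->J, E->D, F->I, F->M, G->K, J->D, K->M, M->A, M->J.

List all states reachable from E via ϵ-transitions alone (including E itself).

Start with {E}.
From E via ϵ: add C.
From C via ϵ: add H.
From H via ϵ: add L.
No new states can be added; the closed set is {C, E, H, L}.

{C, E, H, L}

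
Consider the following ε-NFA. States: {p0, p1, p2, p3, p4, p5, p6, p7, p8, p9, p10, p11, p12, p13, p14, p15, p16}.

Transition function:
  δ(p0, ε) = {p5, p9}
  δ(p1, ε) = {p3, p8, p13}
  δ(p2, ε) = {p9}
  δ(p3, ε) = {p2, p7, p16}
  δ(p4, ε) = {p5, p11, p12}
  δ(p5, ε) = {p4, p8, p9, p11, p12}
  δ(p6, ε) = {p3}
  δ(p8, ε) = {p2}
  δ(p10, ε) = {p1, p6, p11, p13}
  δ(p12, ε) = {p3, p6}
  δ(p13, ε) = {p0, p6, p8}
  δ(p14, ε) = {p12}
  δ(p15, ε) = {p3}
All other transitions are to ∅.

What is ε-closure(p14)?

Start with {p14}.
From p14 via ε: add p12.
From p12 via ε: add p3, p6.
From p3 via ε: add p2, p7, p16.
From p2 via ε: add p9.
No new states can be added; the closed set is {p2, p3, p6, p7, p9, p12, p14, p16}.

{p2, p3, p6, p7, p9, p12, p14, p16}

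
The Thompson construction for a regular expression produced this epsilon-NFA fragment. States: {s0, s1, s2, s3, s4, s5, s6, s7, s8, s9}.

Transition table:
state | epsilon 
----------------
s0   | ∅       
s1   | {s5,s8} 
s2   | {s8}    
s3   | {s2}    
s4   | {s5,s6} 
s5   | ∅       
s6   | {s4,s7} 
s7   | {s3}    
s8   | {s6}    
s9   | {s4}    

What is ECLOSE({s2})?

Start with {s2}.
From s2 via epsilon: add s8.
From s8 via epsilon: add s6.
From s6 via epsilon: add s4, s7.
From s4 via epsilon: add s5.
From s7 via epsilon: add s3.
No new states can be added; the closed set is {s2, s3, s4, s5, s6, s7, s8}.

{s2, s3, s4, s5, s6, s7, s8}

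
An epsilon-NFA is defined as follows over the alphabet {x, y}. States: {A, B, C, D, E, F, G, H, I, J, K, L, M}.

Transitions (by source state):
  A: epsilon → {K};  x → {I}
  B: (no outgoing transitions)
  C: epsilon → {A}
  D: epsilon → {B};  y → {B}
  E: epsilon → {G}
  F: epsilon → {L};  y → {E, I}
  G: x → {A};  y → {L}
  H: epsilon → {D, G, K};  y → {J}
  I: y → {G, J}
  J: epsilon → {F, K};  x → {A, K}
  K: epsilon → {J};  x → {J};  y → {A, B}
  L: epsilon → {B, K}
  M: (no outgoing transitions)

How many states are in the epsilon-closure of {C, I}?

Start with {C, I}.
From C via epsilon: add A.
From A via epsilon: add K.
From K via epsilon: add J.
From J via epsilon: add F.
From F via epsilon: add L.
From L via epsilon: add B.
epsilon-closure = {A, B, C, F, I, J, K, L}, which has 8 states.

8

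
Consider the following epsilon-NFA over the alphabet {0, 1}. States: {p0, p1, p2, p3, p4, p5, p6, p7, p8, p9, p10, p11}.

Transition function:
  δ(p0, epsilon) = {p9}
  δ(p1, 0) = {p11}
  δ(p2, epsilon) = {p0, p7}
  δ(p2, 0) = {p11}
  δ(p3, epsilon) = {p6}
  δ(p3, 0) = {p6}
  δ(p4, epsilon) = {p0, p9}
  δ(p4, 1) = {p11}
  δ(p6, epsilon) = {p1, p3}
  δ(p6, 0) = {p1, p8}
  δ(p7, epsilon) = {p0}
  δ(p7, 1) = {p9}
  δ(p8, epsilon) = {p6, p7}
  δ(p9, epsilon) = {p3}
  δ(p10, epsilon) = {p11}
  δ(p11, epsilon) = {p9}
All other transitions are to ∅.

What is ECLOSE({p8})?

Start with {p8}.
From p8 via epsilon: add p6, p7.
From p6 via epsilon: add p1, p3.
From p7 via epsilon: add p0.
From p0 via epsilon: add p9.
No new states can be added; the closed set is {p0, p1, p3, p6, p7, p8, p9}.

{p0, p1, p3, p6, p7, p8, p9}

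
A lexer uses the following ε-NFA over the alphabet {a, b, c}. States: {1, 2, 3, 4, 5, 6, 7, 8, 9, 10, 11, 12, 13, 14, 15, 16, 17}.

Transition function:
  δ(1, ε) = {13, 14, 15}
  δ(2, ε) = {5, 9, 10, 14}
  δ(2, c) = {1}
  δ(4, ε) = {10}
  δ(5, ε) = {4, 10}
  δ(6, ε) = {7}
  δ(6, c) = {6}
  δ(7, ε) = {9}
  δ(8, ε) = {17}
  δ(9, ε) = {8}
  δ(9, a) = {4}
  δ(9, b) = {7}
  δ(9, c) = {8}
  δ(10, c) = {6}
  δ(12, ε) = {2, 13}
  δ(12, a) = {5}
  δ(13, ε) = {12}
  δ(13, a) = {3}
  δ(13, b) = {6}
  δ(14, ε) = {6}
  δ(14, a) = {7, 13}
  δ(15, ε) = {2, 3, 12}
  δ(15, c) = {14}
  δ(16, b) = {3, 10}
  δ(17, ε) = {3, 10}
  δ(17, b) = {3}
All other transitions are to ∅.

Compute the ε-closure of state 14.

Start with {14}.
From 14 via ε: add 6.
From 6 via ε: add 7.
From 7 via ε: add 9.
From 9 via ε: add 8.
From 8 via ε: add 17.
From 17 via ε: add 3, 10.
No new states can be added; the closed set is {3, 6, 7, 8, 9, 10, 14, 17}.

{3, 6, 7, 8, 9, 10, 14, 17}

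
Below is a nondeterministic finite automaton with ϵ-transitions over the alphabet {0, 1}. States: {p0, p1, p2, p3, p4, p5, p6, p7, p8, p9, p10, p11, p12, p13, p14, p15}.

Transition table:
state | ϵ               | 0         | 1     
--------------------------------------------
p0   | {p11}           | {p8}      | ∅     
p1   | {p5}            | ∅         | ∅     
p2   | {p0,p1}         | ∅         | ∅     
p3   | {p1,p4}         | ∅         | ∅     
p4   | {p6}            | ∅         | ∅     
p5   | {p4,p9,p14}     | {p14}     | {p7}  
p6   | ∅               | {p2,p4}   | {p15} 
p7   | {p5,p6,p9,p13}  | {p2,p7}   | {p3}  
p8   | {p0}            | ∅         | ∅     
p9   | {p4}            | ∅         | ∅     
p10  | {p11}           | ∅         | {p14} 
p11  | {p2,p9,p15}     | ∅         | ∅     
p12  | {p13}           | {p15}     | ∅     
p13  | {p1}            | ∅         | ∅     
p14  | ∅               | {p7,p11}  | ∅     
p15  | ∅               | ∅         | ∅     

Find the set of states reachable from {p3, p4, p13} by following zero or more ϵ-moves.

Start with {p3, p4, p13}.
From p3 via ϵ: add p1.
From p4 via ϵ: add p6.
From p1 via ϵ: add p5.
From p5 via ϵ: add p9, p14.
No new states can be added; the closed set is {p1, p3, p4, p5, p6, p9, p13, p14}.

{p1, p3, p4, p5, p6, p9, p13, p14}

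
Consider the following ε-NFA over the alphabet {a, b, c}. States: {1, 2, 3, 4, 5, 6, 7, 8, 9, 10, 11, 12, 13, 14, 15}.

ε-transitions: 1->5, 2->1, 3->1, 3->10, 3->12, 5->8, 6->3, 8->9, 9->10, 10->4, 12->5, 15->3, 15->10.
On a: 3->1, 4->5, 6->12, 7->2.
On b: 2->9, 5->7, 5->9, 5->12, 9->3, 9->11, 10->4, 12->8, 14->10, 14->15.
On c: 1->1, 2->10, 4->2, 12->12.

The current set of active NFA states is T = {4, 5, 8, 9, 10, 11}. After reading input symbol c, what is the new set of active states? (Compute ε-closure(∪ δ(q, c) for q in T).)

{1, 2, 4, 5, 8, 9, 10}

4 on c → {2}.
No c-transition from 5, 8, 9, 10, 11.
Union after reading c: {2}.
Now take the ε-closure:
From 2 via ε: add 1.
From 1 via ε: add 5.
From 5 via ε: add 8.
From 8 via ε: add 9.
From 9 via ε: add 10.
From 10 via ε: add 4.
No new states can be added; the closed set is {1, 2, 4, 5, 8, 9, 10}.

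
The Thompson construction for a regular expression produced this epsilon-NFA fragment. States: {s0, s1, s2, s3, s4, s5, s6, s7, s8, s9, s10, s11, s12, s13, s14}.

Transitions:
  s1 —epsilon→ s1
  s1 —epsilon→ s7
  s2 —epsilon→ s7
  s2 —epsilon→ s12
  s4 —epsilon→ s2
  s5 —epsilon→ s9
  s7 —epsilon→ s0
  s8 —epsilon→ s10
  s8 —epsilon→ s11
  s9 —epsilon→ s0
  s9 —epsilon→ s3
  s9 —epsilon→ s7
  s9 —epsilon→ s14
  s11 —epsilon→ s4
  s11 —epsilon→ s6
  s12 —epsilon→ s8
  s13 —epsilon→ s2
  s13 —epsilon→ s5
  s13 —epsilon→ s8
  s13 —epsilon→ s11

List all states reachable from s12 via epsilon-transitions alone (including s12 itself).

{s0, s2, s4, s6, s7, s8, s10, s11, s12}

Start with {s12}.
From s12 via epsilon: add s8.
From s8 via epsilon: add s10, s11.
From s11 via epsilon: add s4, s6.
From s4 via epsilon: add s2.
From s2 via epsilon: add s7.
From s7 via epsilon: add s0.
No new states can be added; the closed set is {s0, s2, s4, s6, s7, s8, s10, s11, s12}.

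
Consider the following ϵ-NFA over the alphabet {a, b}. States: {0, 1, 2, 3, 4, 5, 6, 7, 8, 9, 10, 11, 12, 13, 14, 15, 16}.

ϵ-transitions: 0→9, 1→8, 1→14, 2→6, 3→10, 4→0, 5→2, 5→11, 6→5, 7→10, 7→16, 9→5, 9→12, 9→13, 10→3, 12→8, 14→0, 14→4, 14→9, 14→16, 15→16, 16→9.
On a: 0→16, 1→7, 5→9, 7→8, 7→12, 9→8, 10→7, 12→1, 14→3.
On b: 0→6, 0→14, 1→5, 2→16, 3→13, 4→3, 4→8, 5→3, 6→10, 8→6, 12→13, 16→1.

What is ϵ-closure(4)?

{0, 2, 4, 5, 6, 8, 9, 11, 12, 13}

Start with {4}.
From 4 via ϵ: add 0.
From 0 via ϵ: add 9.
From 9 via ϵ: add 5, 12, 13.
From 5 via ϵ: add 2, 11.
From 12 via ϵ: add 8.
From 2 via ϵ: add 6.
No new states can be added; the closed set is {0, 2, 4, 5, 6, 8, 9, 11, 12, 13}.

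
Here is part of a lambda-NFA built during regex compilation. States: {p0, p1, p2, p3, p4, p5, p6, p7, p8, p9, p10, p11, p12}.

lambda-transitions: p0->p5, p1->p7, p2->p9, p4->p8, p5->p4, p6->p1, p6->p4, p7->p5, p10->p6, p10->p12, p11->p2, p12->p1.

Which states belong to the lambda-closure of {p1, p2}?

Start with {p1, p2}.
From p1 via lambda: add p7.
From p2 via lambda: add p9.
From p7 via lambda: add p5.
From p5 via lambda: add p4.
From p4 via lambda: add p8.
No new states can be added; the closed set is {p1, p2, p4, p5, p7, p8, p9}.

{p1, p2, p4, p5, p7, p8, p9}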